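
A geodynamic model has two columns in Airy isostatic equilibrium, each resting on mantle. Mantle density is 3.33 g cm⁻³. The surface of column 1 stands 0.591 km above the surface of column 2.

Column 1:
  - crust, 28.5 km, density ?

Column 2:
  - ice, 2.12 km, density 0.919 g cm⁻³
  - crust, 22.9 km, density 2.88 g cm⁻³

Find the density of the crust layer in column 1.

2.72 g cm⁻³

Take the compensation level at the base of the deeper column (depth z_c below the surface of column 1) and equate Σ ρ_i t_i down to z_c; mantle fills any gap and the z_c terms cancel.
Column 1: 28.5×ρ + (z_c − 28.5)×3.33
Column 2: 0.591×0 + 2.12×0.919 + 22.9×2.88 + (z_c − 0.591 − 25.02)×3.33
The z_c×3.33 term appears on both sides and cancels. Collect the known terms of each column as K = Σ(ρt)_known − 3.33 × (depth of known layers): K_1 = 0 − 3.33×28.5 = −94.905; K_2 = 67.90028 − 3.33×(0.591 + 25.02) = −17.38435.
Balance: K_1 + 28.5×ρ = K_2, so ρ = (K_2 − K_1)/28.5 = 77.5207/28.5 = 2.72 g cm⁻³.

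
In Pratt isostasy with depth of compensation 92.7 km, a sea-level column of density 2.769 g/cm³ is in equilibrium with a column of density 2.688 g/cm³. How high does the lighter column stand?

2.79 km

ρ_ref D = ρ (D + h) → h = D (ρ_ref − ρ)/ρ.
h = 92.7 km × (2.769 − 2.688)/2.688 = 2.79 km.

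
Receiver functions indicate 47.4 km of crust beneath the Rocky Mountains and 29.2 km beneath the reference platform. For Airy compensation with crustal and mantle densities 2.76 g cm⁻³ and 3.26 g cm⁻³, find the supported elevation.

Excess crust Δ = 47.4 km − 29.2 km = 18.2 km, split between elevation h and root r with h + r = Δ.
Airy balance ρ_c h = (ρ_m − ρ_c) r gives r = h ρ_c/(ρ_m − ρ_c), so h (1 + ρ_c/(ρ_m − ρ_c)) = Δ, i.e. h = Δ (ρ_m − ρ_c)/ρ_m.
h = 18.2 km × 0.5/3.26 = 2.79 km.

2.79 km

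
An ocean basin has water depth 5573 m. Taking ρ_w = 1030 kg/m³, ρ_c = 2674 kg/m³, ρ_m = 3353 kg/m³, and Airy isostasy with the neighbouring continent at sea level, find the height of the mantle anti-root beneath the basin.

In Airy isostatic equilibrium: replacing crust with seawater at the top is compensated by replacing crust with mantle at the base: d (ρ_c − ρ_w) = a (ρ_m − ρ_c).
a = d (ρ_c − ρ_w)/(ρ_m − ρ_c) = 5573 m × 1644/679 = 13500 m.

13500 m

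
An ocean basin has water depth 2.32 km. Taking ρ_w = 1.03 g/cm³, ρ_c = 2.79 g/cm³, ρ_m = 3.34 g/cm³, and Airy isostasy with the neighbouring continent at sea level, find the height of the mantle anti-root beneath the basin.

By Archimedes' principle applied to the lithosphere: replacing crust with seawater at the top is compensated by replacing crust with mantle at the base: d (ρ_c − ρ_w) = a (ρ_m − ρ_c).
a = d (ρ_c − ρ_w)/(ρ_m − ρ_c) = 2.32 km × 1.76/0.55 = 7.42 km.

7.42 km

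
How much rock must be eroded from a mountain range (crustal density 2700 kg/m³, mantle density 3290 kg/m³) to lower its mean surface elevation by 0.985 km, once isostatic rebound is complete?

Net drop Δ = e − u = e − e ρ_c/ρ_m = e (ρ_m − ρ_c)/ρ_m.
e = Δ ρ_m/(ρ_m − ρ_c) = 0.985 km × 3290/590 = 5.49 km.

5.49 km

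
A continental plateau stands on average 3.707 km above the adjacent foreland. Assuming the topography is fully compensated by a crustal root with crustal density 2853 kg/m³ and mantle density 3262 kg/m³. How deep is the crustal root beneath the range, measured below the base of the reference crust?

For local isostatic compensation: the weight of the topography is balanced by the buoyancy of the root, ρ_c h = (ρ_m − ρ_c) r.
r = h · ρ_c / (ρ_m − ρ_c) = 3.707 km × 2853 / (3262 − 2853) = 25.9 km.

25.9 km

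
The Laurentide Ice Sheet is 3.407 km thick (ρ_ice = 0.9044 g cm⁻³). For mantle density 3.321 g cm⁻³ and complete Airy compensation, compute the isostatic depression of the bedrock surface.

By Archimedes' principle applied to the lithosphere: the ice load ρ_ice t is balanced by mantle displaced below, ρ_m s.
s = t ρ_ice / ρ_m = 3.407 km × 0.9044/3.321 = 0.928 km.

0.928 km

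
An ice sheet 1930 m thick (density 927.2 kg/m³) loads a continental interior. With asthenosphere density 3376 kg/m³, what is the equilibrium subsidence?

Balancing pressure at the compensation depth: the ice load ρ_ice t is balanced by mantle displaced below, ρ_m s.
s = t ρ_ice / ρ_m = 1930 m × 927.2/3376 = 530 m.

530 m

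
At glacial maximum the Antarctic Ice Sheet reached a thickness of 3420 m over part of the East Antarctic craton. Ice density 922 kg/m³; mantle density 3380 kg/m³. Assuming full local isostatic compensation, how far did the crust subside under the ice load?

Isostatic balance requires: the ice load ρ_ice t is balanced by mantle displaced below, ρ_m s.
s = t ρ_ice / ρ_m = 3420 m × 922/3380 = 933 m.

933 m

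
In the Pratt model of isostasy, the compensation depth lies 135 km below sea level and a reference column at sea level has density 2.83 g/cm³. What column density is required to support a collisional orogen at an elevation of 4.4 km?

2.74 g/cm³

Pratt balance: ρ_ref D = ρ (D + h).
ρ = ρ_ref D/(D + h) = 2.83 × 135 km/(135 km + 4.4 km) = 2.74 g/cm³.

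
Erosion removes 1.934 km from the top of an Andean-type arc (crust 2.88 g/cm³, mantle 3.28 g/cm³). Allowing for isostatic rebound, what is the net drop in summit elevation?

Rebound u = e ρ_c/ρ_m = 1.934 km × 2.88/3.28 = 1.698 km.
Net surface drop = e − u = 1.934 km − 1.698 km = e (ρ_m − ρ_c)/ρ_m = 0.236 km.

0.236 km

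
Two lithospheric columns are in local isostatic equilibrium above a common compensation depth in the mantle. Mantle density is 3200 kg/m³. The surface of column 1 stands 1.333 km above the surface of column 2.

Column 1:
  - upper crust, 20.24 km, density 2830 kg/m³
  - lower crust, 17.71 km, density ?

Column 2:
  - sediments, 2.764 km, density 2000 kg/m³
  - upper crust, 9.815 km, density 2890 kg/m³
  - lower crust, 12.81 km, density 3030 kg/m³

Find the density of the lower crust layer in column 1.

Take the compensation level at the base of the deeper column (depth z_c below the surface of column 1) and equate Σ ρ_i t_i down to z_c; mantle fills any gap and the z_c terms cancel.
Column 1: 20.24×2830 + 17.71×ρ + (z_c − 37.95)×3200
Column 2: 1.333×0 + 2.764×2000 + 9.815×2890 + 12.81×3030 + (z_c − 1.333 − 25.389)×3200
The z_c×3200 term appears on both sides and cancels. Collect the known terms of each column as K = Σ(ρt)_known − 3200 × (depth of known layers): K_1 = 57279.2 − 3200×37.95 = −64160.8; K_2 = 72707.65 − 3200×(1.333 + 25.389) = −12802.75.
Balance: K_1 + 17.71×ρ = K_2, so ρ = (K_2 − K_1)/17.71 = 51358.1/17.71 = 2900 kg/m³.

2900 kg/m³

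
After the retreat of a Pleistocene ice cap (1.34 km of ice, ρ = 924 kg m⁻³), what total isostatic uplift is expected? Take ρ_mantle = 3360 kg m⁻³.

Removing the load lets mantle flow back in; uplift u satisfies ρ_ice t = ρ_m u.
u = t ρ_ice/ρ_m = 1.34 km × 924/3360 = 0.368 km.

0.368 km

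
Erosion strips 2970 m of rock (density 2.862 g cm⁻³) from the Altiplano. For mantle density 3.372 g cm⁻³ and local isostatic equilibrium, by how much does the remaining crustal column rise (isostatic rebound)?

2520 m

Unloading: uplift u = e ρ_c/ρ_m = 2970 m × 2.862/3.372 = 2520 m.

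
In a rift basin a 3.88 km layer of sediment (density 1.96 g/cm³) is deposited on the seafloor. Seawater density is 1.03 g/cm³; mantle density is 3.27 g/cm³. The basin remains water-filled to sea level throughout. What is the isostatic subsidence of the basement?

1.61 km

Submarine loading: the sediment displaces seawater, and the subsidence is in turn flooded, so s (ρ_m − ρ_w) = t (ρ_sed − ρ_w).
s = 3.88 km × (1.96 − 1.03) / (3.27 − 1.03) = 1.61 km.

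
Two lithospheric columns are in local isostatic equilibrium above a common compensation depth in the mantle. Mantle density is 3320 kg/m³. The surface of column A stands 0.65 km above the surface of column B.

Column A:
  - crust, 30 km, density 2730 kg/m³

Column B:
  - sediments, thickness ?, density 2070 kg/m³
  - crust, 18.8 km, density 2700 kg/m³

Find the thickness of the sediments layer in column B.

Take the compensation level at the base of the deeper column (depth z_c below the surface of column A) and equate Σ ρ_i t_i down to z_c; mantle fills any gap and the z_c terms cancel.
Column A: 30×2730 + (z_c − 30)×3320
Column B: 0.65×0 + x×2070 + 18.8×2700 + (z_c − 0.65 − 18.8 − x)×3320
The z_c×3320 term appears on both sides and cancels. Collect the known terms of each column as K = Σ(ρt)_known − 3320 × (depth of known layers): K_A = 81900 − 3320×30 = −17700; K_B = 50760 − 3320×(0.65 + 18.8) = −13814.
Balance: K_A = K_B − x×(3320 − 2070), so x = (K_B − K_A)/(3320 − 2070) = 3886/1250 = 3.11 km.

3.11 km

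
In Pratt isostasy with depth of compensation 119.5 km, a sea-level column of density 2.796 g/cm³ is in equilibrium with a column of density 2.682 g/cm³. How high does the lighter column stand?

ρ_ref D = ρ (D + h) → h = D (ρ_ref − ρ)/ρ.
h = 119.5 km × (2.796 − 2.682)/2.682 = 5.08 km.

5.08 km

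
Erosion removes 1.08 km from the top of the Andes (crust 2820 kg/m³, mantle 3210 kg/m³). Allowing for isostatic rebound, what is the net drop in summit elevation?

0.131 km

Rebound u = e ρ_c/ρ_m = 1.08 km × 2820/3210 = 0.9488 km.
Net surface drop = e − u = 1.08 km − 0.9488 km = e (ρ_m − ρ_c)/ρ_m = 0.131 km.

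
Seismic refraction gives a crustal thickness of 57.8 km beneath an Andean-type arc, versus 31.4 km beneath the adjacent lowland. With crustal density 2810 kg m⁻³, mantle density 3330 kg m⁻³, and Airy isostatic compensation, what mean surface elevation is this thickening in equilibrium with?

4.12 km

Excess crust Δ = 57.8 km − 31.4 km = 26.4 km, split between elevation h and root r with h + r = Δ.
Airy balance ρ_c h = (ρ_m − ρ_c) r gives r = h ρ_c/(ρ_m − ρ_c), so h (1 + ρ_c/(ρ_m − ρ_c)) = Δ, i.e. h = Δ (ρ_m − ρ_c)/ρ_m.
h = 26.4 km × 520/3330 = 4.12 km.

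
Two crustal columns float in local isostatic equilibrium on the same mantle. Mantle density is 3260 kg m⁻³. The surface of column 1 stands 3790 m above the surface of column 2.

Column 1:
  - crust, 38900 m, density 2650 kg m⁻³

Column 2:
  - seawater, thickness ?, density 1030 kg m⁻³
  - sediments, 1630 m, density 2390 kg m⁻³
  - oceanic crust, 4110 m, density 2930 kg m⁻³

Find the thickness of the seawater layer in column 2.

3860 m

Take the compensation level at the base of the deeper column (depth z_c below the surface of column 1) and equate Σ ρ_i t_i down to z_c; mantle fills any gap and the z_c terms cancel.
Column 1: 38900×2650 + (z_c − 38900)×3260
Column 2: 3790×0 + x×1030 + 1630×2390 + 4110×2930 + (z_c − 3790 − 5740 − x)×3260
The z_c×3260 term appears on both sides and cancels. Collect the known terms of each column as K = Σ(ρt)_known − 3260 × (depth of known layers): K_1 = 103085000 − 3260×38900 = −23729000; K_2 = 15938000 − 3260×(3790 + 5740) = −15129800.
Balance: K_1 = K_2 − x×(3260 − 1030), so x = (K_2 − K_1)/(3260 − 1030) = 8599200/2230 = 3860 m.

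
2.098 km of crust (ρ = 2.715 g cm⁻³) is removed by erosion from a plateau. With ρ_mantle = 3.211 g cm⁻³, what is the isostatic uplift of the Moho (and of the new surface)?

Unloading: uplift u = e ρ_c/ρ_m = 2.098 km × 2.715/3.211 = 1.77 km.

1.77 km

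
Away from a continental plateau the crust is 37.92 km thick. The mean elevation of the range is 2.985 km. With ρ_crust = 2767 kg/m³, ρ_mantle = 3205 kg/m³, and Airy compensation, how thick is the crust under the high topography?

59.8 km

Root depth r = h ρ_c / (ρ_m − ρ_c) = 2.985 km × 2767 / 438 = 18.86 km.
Total thickness = T + h + r = 37.92 km + 2.985 km + 18.86 km = 59.8 km.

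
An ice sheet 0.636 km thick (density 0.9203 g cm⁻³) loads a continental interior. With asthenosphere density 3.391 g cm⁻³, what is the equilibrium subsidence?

0.173 km

Isostatic balance requires: the ice load ρ_ice t is balanced by mantle displaced below, ρ_m s.
s = t ρ_ice / ρ_m = 0.636 km × 0.9203/3.391 = 0.173 km.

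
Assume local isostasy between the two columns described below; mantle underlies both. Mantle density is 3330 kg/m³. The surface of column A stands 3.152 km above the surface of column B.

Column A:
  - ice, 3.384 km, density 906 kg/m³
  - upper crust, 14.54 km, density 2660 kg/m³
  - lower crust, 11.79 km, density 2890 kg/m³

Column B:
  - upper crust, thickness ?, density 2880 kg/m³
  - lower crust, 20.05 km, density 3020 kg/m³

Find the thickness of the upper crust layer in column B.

14.3 km

Take the compensation level at the base of the deeper column (depth z_c below the surface of column A) and equate Σ ρ_i t_i down to z_c; mantle fills any gap and the z_c terms cancel.
Column A: 3.384×906 + 14.54×2660 + 11.79×2890 + (z_c − 29.714)×3330
Column B: 3.152×0 + x×2880 + 20.05×3020 + (z_c − 3.152 − 20.05 − x)×3330
The z_c×3330 term appears on both sides and cancels. Collect the known terms of each column as K = Σ(ρt)_known − 3330 × (depth of known layers): K_A = 75815.404 − 3330×29.714 = −23132.216; K_B = 60551 − 3330×(3.152 + 20.05) = −16711.66.
Balance: K_A = K_B − x×(3330 − 2880), so x = (K_B − K_A)/(3330 − 2880) = 6420.56/450 = 14.3 km.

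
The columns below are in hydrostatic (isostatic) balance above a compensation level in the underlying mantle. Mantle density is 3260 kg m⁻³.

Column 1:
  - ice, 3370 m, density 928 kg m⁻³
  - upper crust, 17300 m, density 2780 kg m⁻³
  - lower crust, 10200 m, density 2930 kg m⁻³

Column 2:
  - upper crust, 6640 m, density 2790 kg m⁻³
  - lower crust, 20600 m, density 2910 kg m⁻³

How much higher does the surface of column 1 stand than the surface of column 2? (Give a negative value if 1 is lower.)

2820 m

For any compensation level in the mantle, the mantle terms cancel and isostasy reduces to e = (Σt_1 − Σt_2) − (Σ(ρt)_1 − Σ(ρt)_2) / ρ_m.
Σt_1 = 30870 m; Σt_2 = 27240 m; Σ(ρt)_1 = 81107360; Σ(ρt)_2 = 78471600 (in m·kg m⁻³).
e = (30870 − 27240) − (81107360 − 78471600) / 3260 = 2820 m.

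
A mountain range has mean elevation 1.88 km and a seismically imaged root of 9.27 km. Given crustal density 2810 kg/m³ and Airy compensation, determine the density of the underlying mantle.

3380 kg/m³

Airy balance: ρ_c h = (ρ_m − ρ_c) r → ρ_m = ρ_c (1 + h/r).
ρ_m = 2810 × (1 + 1.88 km/9.27 km) = 3380 kg/m³.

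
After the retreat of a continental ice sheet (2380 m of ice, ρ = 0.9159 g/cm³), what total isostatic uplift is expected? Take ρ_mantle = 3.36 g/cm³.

649 m

Removing the load lets mantle flow back in; uplift u satisfies ρ_ice t = ρ_m u.
u = t ρ_ice/ρ_m = 2380 m × 0.9159/3.36 = 649 m.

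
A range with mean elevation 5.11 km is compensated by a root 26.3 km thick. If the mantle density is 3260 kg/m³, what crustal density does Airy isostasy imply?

2730 kg/m³

ρ_c h = (ρ_m − ρ_c) r → ρ_c (h + r) = ρ_m r → ρ_c = ρ_m r / (h + r).
ρ_c = 3260 × 26.3 km / (5.11 km + 26.3 km) = 2730 kg/m³.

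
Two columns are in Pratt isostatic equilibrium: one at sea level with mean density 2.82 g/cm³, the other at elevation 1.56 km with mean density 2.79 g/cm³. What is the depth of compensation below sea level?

145 km

ρ_ref D = ρ (D + h) → D (ρ_ref − ρ) = ρ h.
D = ρ h/(ρ_ref − ρ) = 2.79 × 1.56 km/(2.82 − 2.79) = 145 km.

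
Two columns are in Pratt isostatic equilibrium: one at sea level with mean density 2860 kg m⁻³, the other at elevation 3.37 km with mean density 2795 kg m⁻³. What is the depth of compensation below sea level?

ρ_ref D = ρ (D + h) → D (ρ_ref − ρ) = ρ h.
D = ρ h/(ρ_ref − ρ) = 2795 × 3.37 km/(2860 − 2795) = 145 km.

145 km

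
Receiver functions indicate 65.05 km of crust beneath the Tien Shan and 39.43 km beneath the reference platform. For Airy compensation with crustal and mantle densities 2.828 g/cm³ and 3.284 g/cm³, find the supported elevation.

Excess crust Δ = 65.05 km − 39.43 km = 25.62 km, split between elevation h and root r with h + r = Δ.
Airy balance ρ_c h = (ρ_m − ρ_c) r gives r = h ρ_c/(ρ_m − ρ_c), so h (1 + ρ_c/(ρ_m − ρ_c)) = Δ, i.e. h = Δ (ρ_m − ρ_c)/ρ_m.
h = 25.62 km × 0.456/3.284 = 3.56 km.

3.56 km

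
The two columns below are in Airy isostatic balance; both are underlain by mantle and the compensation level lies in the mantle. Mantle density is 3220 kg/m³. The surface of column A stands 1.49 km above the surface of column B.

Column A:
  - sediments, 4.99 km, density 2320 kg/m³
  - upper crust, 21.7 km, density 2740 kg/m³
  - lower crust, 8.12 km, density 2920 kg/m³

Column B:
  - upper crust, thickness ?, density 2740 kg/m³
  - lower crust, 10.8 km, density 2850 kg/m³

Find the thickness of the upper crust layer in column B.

17.8 km

Take the compensation level at the base of the deeper column (depth z_c below the surface of column A) and equate Σ ρ_i t_i down to z_c; mantle fills any gap and the z_c terms cancel.
Column A: 4.99×2320 + 21.7×2740 + 8.12×2920 + (z_c − 34.81)×3220
Column B: 1.49×0 + x×2740 + 10.8×2850 + (z_c − 1.49 − 10.8 − x)×3220
The z_c×3220 term appears on both sides and cancels. Collect the known terms of each column as K = Σ(ρt)_known − 3220 × (depth of known layers): K_A = 94745.2 − 3220×34.81 = −17343; K_B = 30780 − 3220×(1.49 + 10.8) = −8793.8.
Balance: K_A = K_B − x×(3220 − 2740), so x = (K_B − K_A)/(3220 − 2740) = 8549.2/480 = 17.8 km.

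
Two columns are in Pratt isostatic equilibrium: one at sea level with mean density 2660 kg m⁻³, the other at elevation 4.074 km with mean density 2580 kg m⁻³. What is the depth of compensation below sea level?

131 km

ρ_ref D = ρ (D + h) → D (ρ_ref − ρ) = ρ h.
D = ρ h/(ρ_ref − ρ) = 2580 × 4.074 km/(2660 − 2580) = 131 km.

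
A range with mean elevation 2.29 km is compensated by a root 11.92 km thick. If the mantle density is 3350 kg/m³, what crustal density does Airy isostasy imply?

ρ_c h = (ρ_m − ρ_c) r → ρ_c (h + r) = ρ_m r → ρ_c = ρ_m r / (h + r).
ρ_c = 3350 × 11.92 km / (2.29 km + 11.92 km) = 2810 kg/m³.

2810 kg/m³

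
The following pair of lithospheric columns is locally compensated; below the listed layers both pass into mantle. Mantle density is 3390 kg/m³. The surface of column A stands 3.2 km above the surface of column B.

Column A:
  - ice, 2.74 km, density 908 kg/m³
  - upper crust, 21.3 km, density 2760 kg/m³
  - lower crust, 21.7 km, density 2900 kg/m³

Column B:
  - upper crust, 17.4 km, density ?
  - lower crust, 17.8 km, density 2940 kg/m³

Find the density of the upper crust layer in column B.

2700 kg/m³

Take the compensation level at the base of the deeper column (depth z_c below the surface of column A) and equate Σ ρ_i t_i down to z_c; mantle fills any gap and the z_c terms cancel.
Column A: 2.74×908 + 21.3×2760 + 21.7×2900 + (z_c − 45.74)×3390
Column B: 3.2×0 + 17.4×ρ + 17.8×2940 + (z_c − 3.2 − 35.2)×3390
The z_c×3390 term appears on both sides and cancels. Collect the known terms of each column as K = Σ(ρt)_known − 3390 × (depth of known layers): K_A = 124205.92 − 3390×45.74 = −30852.68; K_B = 52332 − 3390×(3.2 + 35.2) = −77844.
Balance: K_A = K_B + 17.4×ρ, so ρ = (K_A − K_B)/17.4 = 46991.3/17.4 = 2700 kg/m³.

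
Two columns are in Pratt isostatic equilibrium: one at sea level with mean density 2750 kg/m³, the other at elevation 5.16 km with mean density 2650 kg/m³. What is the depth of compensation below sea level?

ρ_ref D = ρ (D + h) → D (ρ_ref − ρ) = ρ h.
D = ρ h/(ρ_ref − ρ) = 2650 × 5.16 km/(2750 − 2650) = 137 km.

137 km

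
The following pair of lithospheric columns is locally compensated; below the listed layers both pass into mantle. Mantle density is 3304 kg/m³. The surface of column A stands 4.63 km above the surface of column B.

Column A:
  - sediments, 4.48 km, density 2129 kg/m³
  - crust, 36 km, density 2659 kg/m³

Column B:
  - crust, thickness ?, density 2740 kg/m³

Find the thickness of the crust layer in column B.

Take the compensation level at the base of the deeper column (depth z_c below the surface of column A) and equate Σ ρ_i t_i down to z_c; mantle fills any gap and the z_c terms cancel.
Column A: 4.48×2129 + 36×2659 + (z_c − 40.48)×3304
Column B: 4.63×0 + x×2740 + (z_c − 4.63 − 0 − x)×3304
The z_c×3304 term appears on both sides and cancels. Collect the known terms of each column as K = Σ(ρt)_known − 3304 × (depth of known layers): K_A = 105261.92 − 3304×40.48 = −28484; K_B = 0 − 3304×(4.63 + 0) = −15297.52.
Balance: K_A = K_B − x×(3304 − 2740), so x = (K_B − K_A)/(3304 − 2740) = 13186.5/564 = 23.4 km.

23.4 km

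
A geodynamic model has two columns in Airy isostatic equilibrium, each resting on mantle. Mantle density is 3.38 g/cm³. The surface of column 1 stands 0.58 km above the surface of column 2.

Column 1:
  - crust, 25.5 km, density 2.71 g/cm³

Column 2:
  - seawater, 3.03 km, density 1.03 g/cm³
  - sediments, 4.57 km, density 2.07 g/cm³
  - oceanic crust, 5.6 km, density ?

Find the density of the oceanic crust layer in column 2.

3.02 g/cm³

Take the compensation level at the base of the deeper column (depth z_c below the surface of column 1) and equate Σ ρ_i t_i down to z_c; mantle fills any gap and the z_c terms cancel.
Column 1: 25.5×2.71 + (z_c − 25.5)×3.38
Column 2: 0.58×0 + 3.03×1.03 + 4.57×2.07 + 5.6×ρ + (z_c − 0.58 − 13.2)×3.38
The z_c×3.38 term appears on both sides and cancels. Collect the known terms of each column as K = Σ(ρt)_known − 3.38 × (depth of known layers): K_1 = 69.105 − 3.38×25.5 = −17.085; K_2 = 12.5808 − 3.38×(0.58 + 13.2) = −33.9956.
Balance: K_1 = K_2 + 5.6×ρ, so ρ = (K_1 − K_2)/5.6 = 16.9106/5.6 = 3.02 g/cm³.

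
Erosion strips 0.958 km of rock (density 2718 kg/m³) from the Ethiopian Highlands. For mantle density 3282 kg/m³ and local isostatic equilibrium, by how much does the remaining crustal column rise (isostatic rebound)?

Unloading: uplift u = e ρ_c/ρ_m = 0.958 km × 2718/3282 = 0.793 km.

0.793 km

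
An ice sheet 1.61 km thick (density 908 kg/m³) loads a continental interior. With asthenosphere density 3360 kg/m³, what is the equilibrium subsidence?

Equating mass per unit area of the two columns: the ice load ρ_ice t is balanced by mantle displaced below, ρ_m s.
s = t ρ_ice / ρ_m = 1.61 km × 908/3360 = 0.435 km.

0.435 km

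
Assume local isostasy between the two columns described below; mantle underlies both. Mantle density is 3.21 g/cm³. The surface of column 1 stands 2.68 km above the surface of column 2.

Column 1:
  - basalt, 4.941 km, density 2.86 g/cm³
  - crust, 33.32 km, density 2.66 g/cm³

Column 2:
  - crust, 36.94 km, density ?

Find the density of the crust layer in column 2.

2.9 g/cm³

Take the compensation level at the base of the deeper column (depth z_c below the surface of column 1) and equate Σ ρ_i t_i down to z_c; mantle fills any gap and the z_c terms cancel.
Column 1: 4.941×2.86 + 33.32×2.66 + (z_c − 38.261)×3.21
Column 2: 2.68×0 + 36.94×ρ + (z_c − 2.68 − 36.94)×3.21
The z_c×3.21 term appears on both sides and cancels. Collect the known terms of each column as K = Σ(ρt)_known − 3.21 × (depth of known layers): K_1 = 102.76246 − 3.21×38.261 = −20.05535; K_2 = 0 − 3.21×(2.68 + 36.94) = −127.1802.
Balance: K_1 = K_2 + 36.94×ρ, so ρ = (K_1 − K_2)/36.94 = 107.125/36.94 = 2.9 g/cm³.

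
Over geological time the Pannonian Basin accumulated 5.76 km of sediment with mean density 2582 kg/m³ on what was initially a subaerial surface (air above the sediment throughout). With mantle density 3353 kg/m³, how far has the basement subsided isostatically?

4.44 km

Subaerial load: s = t ρ_sed / ρ_m = 5.76 km × 2582/3353 = 4.44 km.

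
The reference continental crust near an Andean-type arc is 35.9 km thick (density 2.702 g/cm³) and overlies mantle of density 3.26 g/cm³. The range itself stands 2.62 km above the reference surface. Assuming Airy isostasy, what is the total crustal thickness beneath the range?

51.2 km

Root depth r = h ρ_c / (ρ_m − ρ_c) = 2.62 km × 2.702 / 0.558 = 12.69 km.
Total thickness = T + h + r = 35.9 km + 2.62 km + 12.69 km = 51.2 km.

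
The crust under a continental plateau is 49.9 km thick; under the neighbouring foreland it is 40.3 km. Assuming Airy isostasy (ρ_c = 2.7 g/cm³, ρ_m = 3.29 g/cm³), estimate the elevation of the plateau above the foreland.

Excess crust Δ = 49.9 km − 40.3 km = 9.6 km, split between elevation h and root r with h + r = Δ.
Airy balance ρ_c h = (ρ_m − ρ_c) r gives r = h ρ_c/(ρ_m − ρ_c), so h (1 + ρ_c/(ρ_m − ρ_c)) = Δ, i.e. h = Δ (ρ_m − ρ_c)/ρ_m.
h = 9.6 km × 0.59/3.29 = 1.72 km.

1.72 km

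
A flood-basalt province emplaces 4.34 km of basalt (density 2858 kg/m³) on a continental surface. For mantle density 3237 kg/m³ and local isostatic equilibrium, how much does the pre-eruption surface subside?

Subaerial loading: s = t ρ_load / ρ_m.
s = 4.34 km × 2858/3237 = 3.83 km.

3.83 km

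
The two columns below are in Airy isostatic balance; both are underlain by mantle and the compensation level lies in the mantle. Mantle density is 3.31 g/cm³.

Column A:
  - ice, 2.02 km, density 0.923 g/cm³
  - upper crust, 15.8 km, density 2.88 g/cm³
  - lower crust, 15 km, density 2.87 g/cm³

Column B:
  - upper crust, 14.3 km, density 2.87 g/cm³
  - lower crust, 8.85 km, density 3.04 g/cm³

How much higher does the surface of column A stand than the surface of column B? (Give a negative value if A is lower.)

2.88 km

For any compensation level in the mantle, the mantle terms cancel and isostasy reduces to e = (Σt_A − Σt_B) − (Σ(ρt)_A − Σ(ρt)_B) / ρ_m.
Σt_A = 32.82 km; Σt_B = 23.15 km; Σ(ρt)_A = 90.41846; Σ(ρt)_B = 67.945 (in km·g/cm³).
e = (32.82 − 23.15) − (90.41846 − 67.945) / 3.31 = 2.88 km.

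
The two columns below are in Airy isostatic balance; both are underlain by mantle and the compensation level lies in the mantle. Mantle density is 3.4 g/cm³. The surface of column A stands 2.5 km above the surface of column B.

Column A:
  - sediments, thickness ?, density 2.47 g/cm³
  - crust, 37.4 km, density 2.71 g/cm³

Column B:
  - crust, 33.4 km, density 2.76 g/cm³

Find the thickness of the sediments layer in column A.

Take the compensation level at the base of the deeper column (depth z_c below the surface of column A) and equate Σ ρ_i t_i down to z_c; mantle fills any gap and the z_c terms cancel.
Column A: x×2.47 + 37.4×2.71 + (z_c − 37.4 − x)×3.4
Column B: 2.5×0 + 33.4×2.76 + (z_c − 2.5 − 33.4)×3.4
The z_c×3.4 term appears on both sides and cancels. Collect the known terms of each column as K = Σ(ρt)_known − 3.4 × (depth of known layers): K_A = 101.354 − 3.4×37.4 = −25.806; K_B = 92.184 − 3.4×(2.5 + 33.4) = −29.876.
Balance: K_A − x×(3.4 − 2.47) = K_B, so x = (K_A − K_B)/(3.4 − 2.47) = 4.07/0.93 = 4.38 km.

4.38 km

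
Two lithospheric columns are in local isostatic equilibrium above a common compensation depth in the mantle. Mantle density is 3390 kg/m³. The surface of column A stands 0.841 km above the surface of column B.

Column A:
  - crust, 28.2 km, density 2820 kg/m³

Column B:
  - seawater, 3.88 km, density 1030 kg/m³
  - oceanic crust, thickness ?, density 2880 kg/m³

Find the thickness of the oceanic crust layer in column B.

7.97 km

Take the compensation level at the base of the deeper column (depth z_c below the surface of column A) and equate Σ ρ_i t_i down to z_c; mantle fills any gap and the z_c terms cancel.
Column A: 28.2×2820 + (z_c − 28.2)×3390
Column B: 0.841×0 + 3.88×1030 + x×2880 + (z_c − 0.841 − 3.88 − x)×3390
The z_c×3390 term appears on both sides and cancels. Collect the known terms of each column as K = Σ(ρt)_known − 3390 × (depth of known layers): K_A = 79524 − 3390×28.2 = −16074; K_B = 3996.4 − 3390×(0.841 + 3.88) = −12007.79.
Balance: K_A = K_B − x×(3390 − 2880), so x = (K_B − K_A)/(3390 − 2880) = 4066.21/510 = 7.97 km.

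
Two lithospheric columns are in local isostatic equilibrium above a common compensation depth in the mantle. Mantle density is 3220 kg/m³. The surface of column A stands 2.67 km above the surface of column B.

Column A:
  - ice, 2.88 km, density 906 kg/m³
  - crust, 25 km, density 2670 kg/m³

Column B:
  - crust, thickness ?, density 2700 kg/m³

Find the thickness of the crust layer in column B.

22.7 km

Take the compensation level at the base of the deeper column (depth z_c below the surface of column A) and equate Σ ρ_i t_i down to z_c; mantle fills any gap and the z_c terms cancel.
Column A: 2.88×906 + 25×2670 + (z_c − 27.88)×3220
Column B: 2.67×0 + x×2700 + (z_c − 2.67 − 0 − x)×3220
The z_c×3220 term appears on both sides and cancels. Collect the known terms of each column as K = Σ(ρt)_known − 3220 × (depth of known layers): K_A = 69359.28 − 3220×27.88 = −20414.32; K_B = 0 − 3220×(2.67 + 0) = −8597.4.
Balance: K_A = K_B − x×(3220 − 2700), so x = (K_B − K_A)/(3220 − 2700) = 11816.9/520 = 22.7 km.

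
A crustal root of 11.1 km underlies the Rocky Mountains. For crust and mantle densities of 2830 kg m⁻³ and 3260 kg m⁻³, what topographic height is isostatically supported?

Balancing pressure at the compensation depth: ρ_c h = (ρ_m − ρ_c) r.
h = r (ρ_m − ρ_c) / ρ_c = 11.1 km × (3260 − 2830) / 2830 = 1.69 km.

1.69 km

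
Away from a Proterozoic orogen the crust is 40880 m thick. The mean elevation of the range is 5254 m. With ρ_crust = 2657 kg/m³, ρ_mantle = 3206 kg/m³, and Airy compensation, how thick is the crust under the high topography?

71600 m

Root depth r = h ρ_c / (ρ_m − ρ_c) = 5254 m × 2657 / 549 = 25430 m.
Total thickness = T + h + r = 40880 m + 5254 m + 25430 m = 71600 m.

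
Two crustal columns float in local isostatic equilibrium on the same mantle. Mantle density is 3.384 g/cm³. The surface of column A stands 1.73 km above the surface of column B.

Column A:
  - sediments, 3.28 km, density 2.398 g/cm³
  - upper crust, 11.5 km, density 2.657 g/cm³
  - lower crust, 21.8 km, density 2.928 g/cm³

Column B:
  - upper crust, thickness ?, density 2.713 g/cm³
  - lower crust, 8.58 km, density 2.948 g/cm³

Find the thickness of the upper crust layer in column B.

Take the compensation level at the base of the deeper column (depth z_c below the surface of column A) and equate Σ ρ_i t_i down to z_c; mantle fills any gap and the z_c terms cancel.
Column A: 3.28×2.398 + 11.5×2.657 + 21.8×2.928 + (z_c − 36.58)×3.384
Column B: 1.73×0 + x×2.713 + 8.58×2.948 + (z_c − 1.73 − 8.58 − x)×3.384
The z_c×3.384 term appears on both sides and cancels. Collect the known terms of each column as K = Σ(ρt)_known − 3.384 × (depth of known layers): K_A = 102.25134 − 3.384×36.58 = −21.53538; K_B = 25.29384 − 3.384×(1.73 + 8.58) = −9.5952.
Balance: K_A = K_B − x×(3.384 − 2.713), so x = (K_B − K_A)/(3.384 − 2.713) = 11.9402/0.671 = 17.8 km.

17.8 km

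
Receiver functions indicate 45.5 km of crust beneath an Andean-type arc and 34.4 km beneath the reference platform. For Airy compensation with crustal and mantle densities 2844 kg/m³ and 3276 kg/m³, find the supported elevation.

1.46 km

Excess crust Δ = 45.5 km − 34.4 km = 11.1 km, split between elevation h and root r with h + r = Δ.
Airy balance ρ_c h = (ρ_m − ρ_c) r gives r = h ρ_c/(ρ_m − ρ_c), so h (1 + ρ_c/(ρ_m − ρ_c)) = Δ, i.e. h = Δ (ρ_m − ρ_c)/ρ_m.
h = 11.1 km × 432/3276 = 1.46 km.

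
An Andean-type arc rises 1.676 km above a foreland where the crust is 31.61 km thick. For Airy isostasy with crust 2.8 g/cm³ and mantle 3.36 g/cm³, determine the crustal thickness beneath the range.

Root depth r = h ρ_c / (ρ_m − ρ_c) = 1.676 km × 2.8 / 0.56 = 8.38 km.
Total thickness = T + h + r = 31.61 km + 1.676 km + 8.38 km = 41.7 km.

41.7 km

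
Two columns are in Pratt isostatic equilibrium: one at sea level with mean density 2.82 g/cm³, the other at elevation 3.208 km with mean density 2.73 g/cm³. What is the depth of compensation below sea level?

ρ_ref D = ρ (D + h) → D (ρ_ref − ρ) = ρ h.
D = ρ h/(ρ_ref − ρ) = 2.73 × 3.208 km/(2.82 − 2.73) = 97.3 km.

97.3 km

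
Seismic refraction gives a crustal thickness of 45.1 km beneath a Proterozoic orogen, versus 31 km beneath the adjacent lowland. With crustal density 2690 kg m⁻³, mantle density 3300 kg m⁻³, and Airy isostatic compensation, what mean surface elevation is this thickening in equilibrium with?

2.61 km

Excess crust Δ = 45.1 km − 31 km = 14.1 km, split between elevation h and root r with h + r = Δ.
Airy balance ρ_c h = (ρ_m − ρ_c) r gives r = h ρ_c/(ρ_m − ρ_c), so h (1 + ρ_c/(ρ_m − ρ_c)) = Δ, i.e. h = Δ (ρ_m − ρ_c)/ρ_m.
h = 14.1 km × 610/3300 = 2.61 km.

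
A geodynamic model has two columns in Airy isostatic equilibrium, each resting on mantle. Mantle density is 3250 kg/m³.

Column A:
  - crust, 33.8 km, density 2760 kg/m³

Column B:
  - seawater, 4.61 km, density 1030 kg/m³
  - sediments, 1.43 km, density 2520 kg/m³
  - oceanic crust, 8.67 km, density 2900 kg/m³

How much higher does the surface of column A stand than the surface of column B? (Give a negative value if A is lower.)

0.692 km

For any compensation level in the mantle, the mantle terms cancel and isostasy reduces to e = (Σt_A − Σt_B) − (Σ(ρt)_A − Σ(ρt)_B) / ρ_m.
Σt_A = 33.8 km; Σt_B = 14.71 km; Σ(ρt)_A = 93288; Σ(ρt)_B = 33494.9 (in km·kg/m³).
e = (33.8 − 14.71) − (93288 − 33494.9) / 3250 = 0.692 km.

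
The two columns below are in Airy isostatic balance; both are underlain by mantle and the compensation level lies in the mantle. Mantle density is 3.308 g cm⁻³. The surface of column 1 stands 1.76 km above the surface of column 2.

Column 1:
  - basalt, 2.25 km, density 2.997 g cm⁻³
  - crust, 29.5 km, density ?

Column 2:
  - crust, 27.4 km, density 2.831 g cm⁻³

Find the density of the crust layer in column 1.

Take the compensation level at the base of the deeper column (depth z_c below the surface of column 1) and equate Σ ρ_i t_i down to z_c; mantle fills any gap and the z_c terms cancel.
Column 1: 2.25×2.997 + 29.5×ρ + (z_c − 31.75)×3.308
Column 2: 1.76×0 + 27.4×2.831 + (z_c − 1.76 − 27.4)×3.308
The z_c×3.308 term appears on both sides and cancels. Collect the known terms of each column as K = Σ(ρt)_known − 3.308 × (depth of known layers): K_1 = 6.74325 − 3.308×31.75 = −98.28575; K_2 = 77.5694 − 3.308×(1.76 + 27.4) = −18.89188.
Balance: K_1 + 29.5×ρ = K_2, so ρ = (K_2 − K_1)/29.5 = 79.3939/29.5 = 2.69 g cm⁻³.

2.69 g cm⁻³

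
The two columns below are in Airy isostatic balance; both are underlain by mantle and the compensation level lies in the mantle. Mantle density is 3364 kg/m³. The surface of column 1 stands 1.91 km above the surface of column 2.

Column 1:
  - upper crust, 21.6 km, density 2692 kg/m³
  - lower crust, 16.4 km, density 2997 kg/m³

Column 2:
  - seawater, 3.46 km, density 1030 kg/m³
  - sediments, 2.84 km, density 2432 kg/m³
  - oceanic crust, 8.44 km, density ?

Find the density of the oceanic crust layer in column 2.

2960 kg/m³

Take the compensation level at the base of the deeper column (depth z_c below the surface of column 1) and equate Σ ρ_i t_i down to z_c; mantle fills any gap and the z_c terms cancel.
Column 1: 21.6×2692 + 16.4×2997 + (z_c − 38)×3364
Column 2: 1.91×0 + 3.46×1030 + 2.84×2432 + 8.44×ρ + (z_c − 1.91 − 14.74)×3364
The z_c×3364 term appears on both sides and cancels. Collect the known terms of each column as K = Σ(ρt)_known − 3364 × (depth of known layers): K_1 = 107298 − 3364×38 = −20534; K_2 = 10470.68 − 3364×(1.91 + 14.74) = −45539.92.
Balance: K_1 = K_2 + 8.44×ρ, so ρ = (K_1 − K_2)/8.44 = 25005.9/8.44 = 2960 kg/m³.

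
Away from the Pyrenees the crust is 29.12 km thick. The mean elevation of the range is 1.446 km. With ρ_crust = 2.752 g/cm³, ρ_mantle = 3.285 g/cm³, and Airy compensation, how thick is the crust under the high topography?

Root depth r = h ρ_c / (ρ_m − ρ_c) = 1.446 km × 2.752 / 0.533 = 7.466 km.
Total thickness = T + h + r = 29.12 km + 1.446 km + 7.466 km = 38 km.

38 km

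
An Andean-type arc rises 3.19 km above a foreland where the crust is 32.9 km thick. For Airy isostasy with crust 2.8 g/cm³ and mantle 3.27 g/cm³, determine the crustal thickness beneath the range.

Root depth r = h ρ_c / (ρ_m − ρ_c) = 3.19 km × 2.8 / 0.47 = 19 km.
Total thickness = T + h + r = 32.9 km + 3.19 km + 19 km = 55.1 km.

55.1 km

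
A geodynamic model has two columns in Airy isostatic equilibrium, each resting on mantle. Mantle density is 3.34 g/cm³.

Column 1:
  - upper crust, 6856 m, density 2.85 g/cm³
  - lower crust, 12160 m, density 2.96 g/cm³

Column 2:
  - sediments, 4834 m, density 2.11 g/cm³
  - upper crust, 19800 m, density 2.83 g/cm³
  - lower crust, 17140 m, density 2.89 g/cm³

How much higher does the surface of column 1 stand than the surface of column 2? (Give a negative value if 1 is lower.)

−4720 m

For any compensation level in the mantle, the mantle terms cancel and isostasy reduces to e = (Σt_1 − Σt_2) − (Σ(ρt)_1 − Σ(ρt)_2) / ρ_m.
Σt_1 = 19016 m; Σt_2 = 41774 m; Σ(ρt)_1 = 55533.2; Σ(ρt)_2 = 115768.34 (in m·g/cm³).
e = (19016 − 41774) − (55533.2 − 115768.34) / 3.34 = −4720 m.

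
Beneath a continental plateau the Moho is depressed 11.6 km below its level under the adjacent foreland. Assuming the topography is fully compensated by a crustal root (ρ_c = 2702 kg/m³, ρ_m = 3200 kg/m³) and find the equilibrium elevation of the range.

2.14 km

By Archimedes' principle applied to the lithosphere: ρ_c h = (ρ_m − ρ_c) r.
h = r (ρ_m − ρ_c) / ρ_c = 11.6 km × (3200 − 2702) / 2702 = 2.14 km.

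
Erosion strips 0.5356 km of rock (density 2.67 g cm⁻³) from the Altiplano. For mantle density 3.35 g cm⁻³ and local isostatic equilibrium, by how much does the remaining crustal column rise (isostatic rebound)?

Unloading: uplift u = e ρ_c/ρ_m = 0.5356 km × 2.67/3.35 = 0.427 km.

0.427 km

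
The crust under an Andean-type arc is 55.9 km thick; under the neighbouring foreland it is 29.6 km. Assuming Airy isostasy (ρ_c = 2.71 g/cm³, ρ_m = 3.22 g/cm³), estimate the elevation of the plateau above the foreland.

Excess crust Δ = 55.9 km − 29.6 km = 26.3 km, split between elevation h and root r with h + r = Δ.
Airy balance ρ_c h = (ρ_m − ρ_c) r gives r = h ρ_c/(ρ_m − ρ_c), so h (1 + ρ_c/(ρ_m − ρ_c)) = Δ, i.e. h = Δ (ρ_m − ρ_c)/ρ_m.
h = 26.3 km × 0.51/3.22 = 4.17 km.

4.17 km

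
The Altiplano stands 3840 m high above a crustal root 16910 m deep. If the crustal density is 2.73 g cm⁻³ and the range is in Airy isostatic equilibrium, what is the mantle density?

Airy balance: ρ_c h = (ρ_m − ρ_c) r → ρ_m = ρ_c (1 + h/r).
ρ_m = 2.73 × (1 + 3840 m/16910 m) = 3.35 g cm⁻³.

3.35 g cm⁻³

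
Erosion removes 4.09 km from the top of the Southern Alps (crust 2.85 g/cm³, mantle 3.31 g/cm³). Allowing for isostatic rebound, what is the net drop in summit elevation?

Rebound u = e ρ_c/ρ_m = 4.09 km × 2.85/3.31 = 3.522 km.
Net surface drop = e − u = 4.09 km − 3.522 km = e (ρ_m − ρ_c)/ρ_m = 0.568 km.

0.568 km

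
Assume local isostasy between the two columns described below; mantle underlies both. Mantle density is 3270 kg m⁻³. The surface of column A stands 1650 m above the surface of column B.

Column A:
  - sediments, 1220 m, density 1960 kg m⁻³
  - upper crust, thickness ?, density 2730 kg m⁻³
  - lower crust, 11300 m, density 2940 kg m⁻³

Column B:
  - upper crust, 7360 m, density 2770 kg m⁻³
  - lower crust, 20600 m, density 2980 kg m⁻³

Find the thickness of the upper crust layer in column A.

18000 m

Take the compensation level at the base of the deeper column (depth z_c below the surface of column A) and equate Σ ρ_i t_i down to z_c; mantle fills any gap and the z_c terms cancel.
Column A: 1220×1960 + x×2730 + 11300×2940 + (z_c − 12520 − x)×3270
Column B: 1650×0 + 7360×2770 + 20600×2980 + (z_c − 1650 − 27960)×3270
The z_c×3270 term appears on both sides and cancels. Collect the known terms of each column as K = Σ(ρt)_known − 3270 × (depth of known layers): K_A = 35613200 − 3270×12520 = −5327200; K_B = 81775200 − 3270×(1650 + 27960) = −15049500.
Balance: K_A − x×(3270 − 2730) = K_B, so x = (K_A − K_B)/(3270 − 2730) = 9722300/540 = 18000 m.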